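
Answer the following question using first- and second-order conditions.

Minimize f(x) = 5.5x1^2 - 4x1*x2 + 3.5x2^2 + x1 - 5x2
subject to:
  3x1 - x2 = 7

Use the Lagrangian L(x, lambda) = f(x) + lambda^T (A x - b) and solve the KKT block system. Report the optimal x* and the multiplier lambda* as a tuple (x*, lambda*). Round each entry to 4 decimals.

Form the Lagrangian:
  L(x, lambda) = (1/2) x^T Q x + c^T x + lambda^T (A x - b)
Stationarity (grad_x L = 0): Q x + c + A^T lambda = 0.
Primal feasibility: A x = b.

This gives the KKT block system:
  [ Q   A^T ] [ x     ]   [-c ]
  [ A    0  ] [ lambda ] = [ b ]

Solving the linear system:
  x*      = (2.66, 0.98)
  lambda* = (-8.78)
  f(x*)   = 29.61

x* = (2.66, 0.98), lambda* = (-8.78)


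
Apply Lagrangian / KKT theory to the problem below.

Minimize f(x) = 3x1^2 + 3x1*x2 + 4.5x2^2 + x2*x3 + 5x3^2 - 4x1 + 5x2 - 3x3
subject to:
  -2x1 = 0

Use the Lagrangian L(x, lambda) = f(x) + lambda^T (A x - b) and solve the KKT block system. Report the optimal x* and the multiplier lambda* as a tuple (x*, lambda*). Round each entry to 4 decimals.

Form the Lagrangian:
  L(x, lambda) = (1/2) x^T Q x + c^T x + lambda^T (A x - b)
Stationarity (grad_x L = 0): Q x + c + A^T lambda = 0.
Primal feasibility: A x = b.

This gives the KKT block system:
  [ Q   A^T ] [ x     ]   [-c ]
  [ A    0  ] [ lambda ] = [ b ]

Solving the linear system:
  x*      = (0, -0.5955, 0.3596)
  lambda* = (-2.8933)
  f(x*)   = -2.0281

x* = (0, -0.5955, 0.3596), lambda* = (-2.8933)


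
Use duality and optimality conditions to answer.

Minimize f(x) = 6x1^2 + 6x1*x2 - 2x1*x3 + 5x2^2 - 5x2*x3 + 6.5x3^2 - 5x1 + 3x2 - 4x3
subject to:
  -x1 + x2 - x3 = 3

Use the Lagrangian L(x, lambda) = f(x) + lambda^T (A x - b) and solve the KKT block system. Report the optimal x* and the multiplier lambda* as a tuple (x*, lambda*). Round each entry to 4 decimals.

Form the Lagrangian:
  L(x, lambda) = (1/2) x^T Q x + c^T x + lambda^T (A x - b)
Stationarity (grad_x L = 0): Q x + c + A^T lambda = 0.
Primal feasibility: A x = b.

This gives the KKT block system:
  [ Q   A^T ] [ x     ]   [-c ]
  [ A    0  ] [ lambda ] = [ b ]

Solving the linear system:
  x*      = (-1.3075, 1.5208, -0.1717)
  lambda* = (-11.2216)
  f(x*)   = 22.7258

x* = (-1.3075, 1.5208, -0.1717), lambda* = (-11.2216)


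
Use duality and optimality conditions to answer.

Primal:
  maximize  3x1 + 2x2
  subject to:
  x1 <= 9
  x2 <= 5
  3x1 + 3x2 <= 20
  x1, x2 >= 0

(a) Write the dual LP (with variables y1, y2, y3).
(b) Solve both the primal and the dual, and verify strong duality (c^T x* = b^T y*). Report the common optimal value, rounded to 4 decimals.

The standard primal-dual pair for 'max c^T x s.t. A x <= b, x >= 0' is:
  Dual:  min b^T y  s.t.  A^T y >= c,  y >= 0.

So the dual LP is:
  minimize  9y1 + 5y2 + 20y3
  subject to:
    y1 + 3y3 >= 3
    y2 + 3y3 >= 2
    y1, y2, y3 >= 0

Solving the primal: x* = (6.6667, 0).
  primal value c^T x* = 20.
Solving the dual: y* = (0, 0, 1).
  dual value b^T y* = 20.
Strong duality: c^T x* = b^T y*. Confirmed.

20


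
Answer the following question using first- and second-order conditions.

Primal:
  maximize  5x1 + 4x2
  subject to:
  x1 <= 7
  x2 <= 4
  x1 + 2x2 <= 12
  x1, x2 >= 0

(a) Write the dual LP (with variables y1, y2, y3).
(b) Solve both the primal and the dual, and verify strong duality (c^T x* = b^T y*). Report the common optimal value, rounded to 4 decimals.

The standard primal-dual pair for 'max c^T x s.t. A x <= b, x >= 0' is:
  Dual:  min b^T y  s.t.  A^T y >= c,  y >= 0.

So the dual LP is:
  minimize  7y1 + 4y2 + 12y3
  subject to:
    y1 + y3 >= 5
    y2 + 2y3 >= 4
    y1, y2, y3 >= 0

Solving the primal: x* = (7, 2.5).
  primal value c^T x* = 45.
Solving the dual: y* = (3, 0, 2).
  dual value b^T y* = 45.
Strong duality: c^T x* = b^T y*. Confirmed.

45


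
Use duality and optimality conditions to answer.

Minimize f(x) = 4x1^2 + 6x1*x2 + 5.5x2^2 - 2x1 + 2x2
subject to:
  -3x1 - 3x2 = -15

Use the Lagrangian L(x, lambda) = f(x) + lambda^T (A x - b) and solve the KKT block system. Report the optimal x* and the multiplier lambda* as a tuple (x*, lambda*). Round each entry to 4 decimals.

Form the Lagrangian:
  L(x, lambda) = (1/2) x^T Q x + c^T x + lambda^T (A x - b)
Stationarity (grad_x L = 0): Q x + c + A^T lambda = 0.
Primal feasibility: A x = b.

This gives the KKT block system:
  [ Q   A^T ] [ x     ]   [-c ]
  [ A    0  ] [ lambda ] = [ b ]

Solving the linear system:
  x*      = (4.1429, 0.8571)
  lambda* = (12.0952)
  f(x*)   = 87.4286

x* = (4.1429, 0.8571), lambda* = (12.0952)


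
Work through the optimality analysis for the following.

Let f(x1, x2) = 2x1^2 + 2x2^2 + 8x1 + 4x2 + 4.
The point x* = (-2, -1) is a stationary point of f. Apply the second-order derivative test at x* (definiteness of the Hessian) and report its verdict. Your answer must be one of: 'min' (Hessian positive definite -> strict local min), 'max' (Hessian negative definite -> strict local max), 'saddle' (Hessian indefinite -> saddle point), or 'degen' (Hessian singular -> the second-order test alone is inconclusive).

Compute the Hessian H = grad^2 f:
  H = [[4, 0], [0, 4]]
Verify stationarity: grad f(x*) = H x* + g = (0, 0).
Eigenvalues of H: 4, 4.
Both eigenvalues > 0, so H is positive definite -> x* is a strict local min.

min


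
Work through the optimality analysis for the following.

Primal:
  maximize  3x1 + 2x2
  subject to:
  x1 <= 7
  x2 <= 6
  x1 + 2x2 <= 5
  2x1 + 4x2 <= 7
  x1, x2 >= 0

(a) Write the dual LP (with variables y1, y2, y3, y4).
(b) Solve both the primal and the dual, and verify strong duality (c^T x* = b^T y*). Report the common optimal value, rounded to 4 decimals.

The standard primal-dual pair for 'max c^T x s.t. A x <= b, x >= 0' is:
  Dual:  min b^T y  s.t.  A^T y >= c,  y >= 0.

So the dual LP is:
  minimize  7y1 + 6y2 + 5y3 + 7y4
  subject to:
    y1 + y3 + 2y4 >= 3
    y2 + 2y3 + 4y4 >= 2
    y1, y2, y3, y4 >= 0

Solving the primal: x* = (3.5, 0).
  primal value c^T x* = 10.5.
Solving the dual: y* = (0, 0, 0, 1.5).
  dual value b^T y* = 10.5.
Strong duality: c^T x* = b^T y*. Confirmed.

10.5


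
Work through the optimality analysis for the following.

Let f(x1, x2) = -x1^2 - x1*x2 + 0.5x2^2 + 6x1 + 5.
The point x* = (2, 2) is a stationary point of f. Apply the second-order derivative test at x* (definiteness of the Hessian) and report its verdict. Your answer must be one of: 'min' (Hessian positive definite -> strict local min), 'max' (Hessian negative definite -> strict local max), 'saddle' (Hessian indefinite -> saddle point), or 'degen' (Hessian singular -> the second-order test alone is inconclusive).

Compute the Hessian H = grad^2 f:
  H = [[-2, -1], [-1, 1]]
Verify stationarity: grad f(x*) = H x* + g = (0, 0).
Eigenvalues of H: -2.3028, 1.3028.
Eigenvalues have mixed signs, so H is indefinite -> x* is a saddle point.

saddle


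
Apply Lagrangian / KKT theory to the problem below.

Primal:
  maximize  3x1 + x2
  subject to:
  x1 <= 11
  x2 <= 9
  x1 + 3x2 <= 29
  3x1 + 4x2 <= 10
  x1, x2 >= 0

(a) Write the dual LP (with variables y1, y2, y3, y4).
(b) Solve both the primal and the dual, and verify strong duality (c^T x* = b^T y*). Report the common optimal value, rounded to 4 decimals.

The standard primal-dual pair for 'max c^T x s.t. A x <= b, x >= 0' is:
  Dual:  min b^T y  s.t.  A^T y >= c,  y >= 0.

So the dual LP is:
  minimize  11y1 + 9y2 + 29y3 + 10y4
  subject to:
    y1 + y3 + 3y4 >= 3
    y2 + 3y3 + 4y4 >= 1
    y1, y2, y3, y4 >= 0

Solving the primal: x* = (3.3333, 0).
  primal value c^T x* = 10.
Solving the dual: y* = (0, 0, 0, 1).
  dual value b^T y* = 10.
Strong duality: c^T x* = b^T y*. Confirmed.

10


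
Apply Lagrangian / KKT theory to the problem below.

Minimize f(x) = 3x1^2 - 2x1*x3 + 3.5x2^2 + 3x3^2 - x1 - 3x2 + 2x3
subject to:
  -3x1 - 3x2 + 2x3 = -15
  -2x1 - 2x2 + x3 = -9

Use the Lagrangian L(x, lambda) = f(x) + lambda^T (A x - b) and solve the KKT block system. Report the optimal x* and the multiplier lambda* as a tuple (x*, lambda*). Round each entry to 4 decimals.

Form the Lagrangian:
  L(x, lambda) = (1/2) x^T Q x + c^T x + lambda^T (A x - b)
Stationarity (grad_x L = 0): Q x + c + A^T lambda = 0.
Primal feasibility: A x = b.

This gives the KKT block system:
  [ Q   A^T ] [ x     ]   [-c ]
  [ A    0  ] [ lambda ] = [ b ]

Solving the linear system:
  x*      = (1, 2, -3)
  lambda* = (25, -32)
  f(x*)   = 37

x* = (1, 2, -3), lambda* = (25, -32)


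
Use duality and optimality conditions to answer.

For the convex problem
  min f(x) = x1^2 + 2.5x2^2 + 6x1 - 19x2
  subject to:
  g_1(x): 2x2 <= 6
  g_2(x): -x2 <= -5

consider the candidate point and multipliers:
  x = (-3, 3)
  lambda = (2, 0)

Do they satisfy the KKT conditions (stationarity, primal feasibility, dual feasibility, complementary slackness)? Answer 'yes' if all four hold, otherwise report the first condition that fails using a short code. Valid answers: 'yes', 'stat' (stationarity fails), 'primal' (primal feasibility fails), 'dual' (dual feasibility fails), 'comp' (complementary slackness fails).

Gradient of f: grad f(x) = Q x + c = (0, -4)
Constraint values g_i(x) = a_i^T x - b_i:
  g_1((-3, 3)) = 0
  g_2((-3, 3)) = 2
Stationarity residual: grad f(x) + sum_i lambda_i a_i = (0, 0)
  -> stationarity OK
Primal feasibility (all g_i <= 0): FAILS
Dual feasibility (all lambda_i >= 0): OK
Complementary slackness (lambda_i * g_i(x) = 0 for all i): OK

Verdict: the first failing condition is primal_feasibility -> primal.

primal


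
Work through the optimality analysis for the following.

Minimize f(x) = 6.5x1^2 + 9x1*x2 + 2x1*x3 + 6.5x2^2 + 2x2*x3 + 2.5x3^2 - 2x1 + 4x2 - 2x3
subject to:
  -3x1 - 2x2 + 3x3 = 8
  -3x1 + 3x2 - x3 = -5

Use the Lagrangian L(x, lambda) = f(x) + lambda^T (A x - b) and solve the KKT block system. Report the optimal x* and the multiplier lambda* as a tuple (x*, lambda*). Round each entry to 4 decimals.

Form the Lagrangian:
  L(x, lambda) = (1/2) x^T Q x + c^T x + lambda^T (A x - b)
Stationarity (grad_x L = 0): Q x + c + A^T lambda = 0.
Primal feasibility: A x = b.

This gives the KKT block system:
  [ Q   A^T ] [ x     ]   [-c ]
  [ A    0  ] [ lambda ] = [ b ]

Solving the linear system:
  x*      = (0.0212, -0.9637, 2.0453)
  lambda* = (-2.111, 0.0084)
  f(x*)   = 4.4713

x* = (0.0212, -0.9637, 2.0453), lambda* = (-2.111, 0.0084)


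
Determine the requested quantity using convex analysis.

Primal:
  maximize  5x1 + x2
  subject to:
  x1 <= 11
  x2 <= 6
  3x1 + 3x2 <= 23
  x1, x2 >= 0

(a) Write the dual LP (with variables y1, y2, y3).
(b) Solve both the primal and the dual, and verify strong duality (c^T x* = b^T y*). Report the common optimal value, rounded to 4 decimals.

The standard primal-dual pair for 'max c^T x s.t. A x <= b, x >= 0' is:
  Dual:  min b^T y  s.t.  A^T y >= c,  y >= 0.

So the dual LP is:
  minimize  11y1 + 6y2 + 23y3
  subject to:
    y1 + 3y3 >= 5
    y2 + 3y3 >= 1
    y1, y2, y3 >= 0

Solving the primal: x* = (7.6667, 0).
  primal value c^T x* = 38.3333.
Solving the dual: y* = (0, 0, 1.6667).
  dual value b^T y* = 38.3333.
Strong duality: c^T x* = b^T y*. Confirmed.

38.3333


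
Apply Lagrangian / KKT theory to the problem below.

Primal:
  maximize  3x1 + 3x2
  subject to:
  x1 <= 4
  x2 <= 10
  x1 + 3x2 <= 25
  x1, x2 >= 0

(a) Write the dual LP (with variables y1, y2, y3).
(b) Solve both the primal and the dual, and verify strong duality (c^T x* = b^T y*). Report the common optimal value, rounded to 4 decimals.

The standard primal-dual pair for 'max c^T x s.t. A x <= b, x >= 0' is:
  Dual:  min b^T y  s.t.  A^T y >= c,  y >= 0.

So the dual LP is:
  minimize  4y1 + 10y2 + 25y3
  subject to:
    y1 + y3 >= 3
    y2 + 3y3 >= 3
    y1, y2, y3 >= 0

Solving the primal: x* = (4, 7).
  primal value c^T x* = 33.
Solving the dual: y* = (2, 0, 1).
  dual value b^T y* = 33.
Strong duality: c^T x* = b^T y*. Confirmed.

33


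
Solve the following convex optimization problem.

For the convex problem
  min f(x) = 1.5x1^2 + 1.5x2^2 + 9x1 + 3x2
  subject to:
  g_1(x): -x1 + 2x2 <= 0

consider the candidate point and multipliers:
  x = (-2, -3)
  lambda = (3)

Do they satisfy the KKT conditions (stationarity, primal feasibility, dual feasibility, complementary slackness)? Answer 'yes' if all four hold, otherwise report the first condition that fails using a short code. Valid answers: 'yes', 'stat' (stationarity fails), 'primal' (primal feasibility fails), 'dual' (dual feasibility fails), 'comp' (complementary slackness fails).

Gradient of f: grad f(x) = Q x + c = (3, -6)
Constraint values g_i(x) = a_i^T x - b_i:
  g_1((-2, -3)) = -4
Stationarity residual: grad f(x) + sum_i lambda_i a_i = (0, 0)
  -> stationarity OK
Primal feasibility (all g_i <= 0): OK
Dual feasibility (all lambda_i >= 0): OK
Complementary slackness (lambda_i * g_i(x) = 0 for all i): FAILS

Verdict: the first failing condition is complementary_slackness -> comp.

comp


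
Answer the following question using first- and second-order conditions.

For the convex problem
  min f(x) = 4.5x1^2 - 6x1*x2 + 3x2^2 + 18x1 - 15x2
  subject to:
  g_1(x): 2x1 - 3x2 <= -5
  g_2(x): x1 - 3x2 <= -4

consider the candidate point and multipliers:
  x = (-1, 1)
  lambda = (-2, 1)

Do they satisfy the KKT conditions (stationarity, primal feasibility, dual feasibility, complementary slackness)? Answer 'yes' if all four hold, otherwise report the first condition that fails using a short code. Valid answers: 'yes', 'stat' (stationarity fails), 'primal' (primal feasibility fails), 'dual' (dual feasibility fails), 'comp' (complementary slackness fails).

Gradient of f: grad f(x) = Q x + c = (3, -3)
Constraint values g_i(x) = a_i^T x - b_i:
  g_1((-1, 1)) = 0
  g_2((-1, 1)) = 0
Stationarity residual: grad f(x) + sum_i lambda_i a_i = (0, 0)
  -> stationarity OK
Primal feasibility (all g_i <= 0): OK
Dual feasibility (all lambda_i >= 0): FAILS
Complementary slackness (lambda_i * g_i(x) = 0 for all i): OK

Verdict: the first failing condition is dual_feasibility -> dual.

dual


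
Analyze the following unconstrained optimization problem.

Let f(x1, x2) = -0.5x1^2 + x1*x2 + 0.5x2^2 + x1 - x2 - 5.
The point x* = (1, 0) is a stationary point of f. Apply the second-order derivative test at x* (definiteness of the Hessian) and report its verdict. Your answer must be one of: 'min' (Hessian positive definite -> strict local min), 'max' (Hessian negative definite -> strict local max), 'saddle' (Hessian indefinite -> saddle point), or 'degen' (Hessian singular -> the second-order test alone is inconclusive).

Compute the Hessian H = grad^2 f:
  H = [[-1, 1], [1, 1]]
Verify stationarity: grad f(x*) = H x* + g = (0, 0).
Eigenvalues of H: -1.4142, 1.4142.
Eigenvalues have mixed signs, so H is indefinite -> x* is a saddle point.

saddle


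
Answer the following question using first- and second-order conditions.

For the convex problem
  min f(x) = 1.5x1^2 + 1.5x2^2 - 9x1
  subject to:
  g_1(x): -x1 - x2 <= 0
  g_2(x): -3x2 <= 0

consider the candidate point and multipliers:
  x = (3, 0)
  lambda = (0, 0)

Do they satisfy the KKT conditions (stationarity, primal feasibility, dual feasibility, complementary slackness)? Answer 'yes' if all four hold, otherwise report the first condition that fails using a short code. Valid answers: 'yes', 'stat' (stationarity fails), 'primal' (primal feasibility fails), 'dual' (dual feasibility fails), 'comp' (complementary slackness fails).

Gradient of f: grad f(x) = Q x + c = (0, 0)
Constraint values g_i(x) = a_i^T x - b_i:
  g_1((3, 0)) = -3
  g_2((3, 0)) = 0
Stationarity residual: grad f(x) + sum_i lambda_i a_i = (0, 0)
  -> stationarity OK
Primal feasibility (all g_i <= 0): OK
Dual feasibility (all lambda_i >= 0): OK
Complementary slackness (lambda_i * g_i(x) = 0 for all i): OK

Verdict: yes, KKT holds.

yes


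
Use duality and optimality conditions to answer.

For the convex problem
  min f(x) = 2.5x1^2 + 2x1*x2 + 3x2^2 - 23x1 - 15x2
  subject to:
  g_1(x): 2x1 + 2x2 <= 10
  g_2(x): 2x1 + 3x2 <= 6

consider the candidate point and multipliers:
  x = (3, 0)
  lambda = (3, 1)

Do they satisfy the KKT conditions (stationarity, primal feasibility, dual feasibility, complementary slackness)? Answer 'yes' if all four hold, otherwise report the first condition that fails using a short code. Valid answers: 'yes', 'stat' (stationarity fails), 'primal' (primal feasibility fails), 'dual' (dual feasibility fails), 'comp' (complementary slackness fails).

Gradient of f: grad f(x) = Q x + c = (-8, -9)
Constraint values g_i(x) = a_i^T x - b_i:
  g_1((3, 0)) = -4
  g_2((3, 0)) = 0
Stationarity residual: grad f(x) + sum_i lambda_i a_i = (0, 0)
  -> stationarity OK
Primal feasibility (all g_i <= 0): OK
Dual feasibility (all lambda_i >= 0): OK
Complementary slackness (lambda_i * g_i(x) = 0 for all i): FAILS

Verdict: the first failing condition is complementary_slackness -> comp.

comp


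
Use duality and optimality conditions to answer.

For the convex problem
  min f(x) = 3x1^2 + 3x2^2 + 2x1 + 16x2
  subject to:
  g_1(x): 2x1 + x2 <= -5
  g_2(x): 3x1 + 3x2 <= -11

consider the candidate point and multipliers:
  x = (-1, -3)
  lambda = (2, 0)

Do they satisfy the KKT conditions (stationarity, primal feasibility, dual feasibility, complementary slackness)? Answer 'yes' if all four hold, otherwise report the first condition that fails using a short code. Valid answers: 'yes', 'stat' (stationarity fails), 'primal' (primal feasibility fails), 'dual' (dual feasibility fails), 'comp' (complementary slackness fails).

Gradient of f: grad f(x) = Q x + c = (-4, -2)
Constraint values g_i(x) = a_i^T x - b_i:
  g_1((-1, -3)) = 0
  g_2((-1, -3)) = -1
Stationarity residual: grad f(x) + sum_i lambda_i a_i = (0, 0)
  -> stationarity OK
Primal feasibility (all g_i <= 0): OK
Dual feasibility (all lambda_i >= 0): OK
Complementary slackness (lambda_i * g_i(x) = 0 for all i): OK

Verdict: yes, KKT holds.

yes


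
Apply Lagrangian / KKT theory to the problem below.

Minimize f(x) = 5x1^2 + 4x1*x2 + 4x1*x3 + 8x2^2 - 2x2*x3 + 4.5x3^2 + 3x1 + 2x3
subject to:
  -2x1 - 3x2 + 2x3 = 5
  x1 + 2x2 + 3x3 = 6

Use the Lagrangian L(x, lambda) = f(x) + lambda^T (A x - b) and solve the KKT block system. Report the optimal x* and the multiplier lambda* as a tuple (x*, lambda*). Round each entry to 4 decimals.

Form the Lagrangian:
  L(x, lambda) = (1/2) x^T Q x + c^T x + lambda^T (A x - b)
Stationarity (grad_x L = 0): Q x + c + A^T lambda = 0.
Primal feasibility: A x = b.

This gives the KKT block system:
  [ Q   A^T ] [ x     ]   [-c ]
  [ A    0  ] [ lambda ] = [ b ]

Solving the linear system:
  x*      = (-1.442, 0.6566, 2.0429)
  lambda* = (-1.8964, -3.1707)
  f(x*)   = 14.133

x* = (-1.442, 0.6566, 2.0429), lambda* = (-1.8964, -3.1707)


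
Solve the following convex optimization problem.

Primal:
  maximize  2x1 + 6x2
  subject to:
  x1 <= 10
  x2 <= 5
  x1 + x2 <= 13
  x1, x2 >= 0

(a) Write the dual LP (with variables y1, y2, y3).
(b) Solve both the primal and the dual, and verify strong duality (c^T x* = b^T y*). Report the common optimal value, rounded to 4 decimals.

The standard primal-dual pair for 'max c^T x s.t. A x <= b, x >= 0' is:
  Dual:  min b^T y  s.t.  A^T y >= c,  y >= 0.

So the dual LP is:
  minimize  10y1 + 5y2 + 13y3
  subject to:
    y1 + y3 >= 2
    y2 + y3 >= 6
    y1, y2, y3 >= 0

Solving the primal: x* = (8, 5).
  primal value c^T x* = 46.
Solving the dual: y* = (0, 4, 2).
  dual value b^T y* = 46.
Strong duality: c^T x* = b^T y*. Confirmed.

46


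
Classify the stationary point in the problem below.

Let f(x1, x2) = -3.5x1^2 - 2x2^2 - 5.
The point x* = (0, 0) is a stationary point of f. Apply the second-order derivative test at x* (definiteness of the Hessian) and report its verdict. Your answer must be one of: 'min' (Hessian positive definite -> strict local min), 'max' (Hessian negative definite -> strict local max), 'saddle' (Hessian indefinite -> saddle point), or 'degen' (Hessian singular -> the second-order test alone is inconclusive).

Compute the Hessian H = grad^2 f:
  H = [[-7, 0], [0, -4]]
Verify stationarity: grad f(x*) = H x* + g = (0, 0).
Eigenvalues of H: -7, -4.
Both eigenvalues < 0, so H is negative definite -> x* is a strict local max.

max


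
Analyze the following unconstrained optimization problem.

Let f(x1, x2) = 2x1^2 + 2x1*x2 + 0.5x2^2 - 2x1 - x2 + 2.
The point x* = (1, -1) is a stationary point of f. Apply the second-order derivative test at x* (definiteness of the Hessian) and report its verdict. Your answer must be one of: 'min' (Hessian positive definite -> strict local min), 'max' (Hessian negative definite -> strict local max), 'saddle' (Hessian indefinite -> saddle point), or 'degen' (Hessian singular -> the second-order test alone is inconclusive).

Compute the Hessian H = grad^2 f:
  H = [[4, 2], [2, 1]]
Verify stationarity: grad f(x*) = H x* + g = (0, 0).
Eigenvalues of H: 0, 5.
H has a zero eigenvalue (singular; positive semidefinite but not definite), so H is neither positive definite, negative definite, nor indefinite. The second-order test alone is inconclusive -> degen.
(Indeed, f is constant along the null direction of H through x*, so x* is not a strict local extremum.)

degen


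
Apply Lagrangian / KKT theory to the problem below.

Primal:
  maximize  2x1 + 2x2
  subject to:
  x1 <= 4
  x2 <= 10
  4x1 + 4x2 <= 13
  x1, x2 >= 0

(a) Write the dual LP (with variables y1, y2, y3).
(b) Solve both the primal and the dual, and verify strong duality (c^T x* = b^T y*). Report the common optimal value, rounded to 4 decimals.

The standard primal-dual pair for 'max c^T x s.t. A x <= b, x >= 0' is:
  Dual:  min b^T y  s.t.  A^T y >= c,  y >= 0.

So the dual LP is:
  minimize  4y1 + 10y2 + 13y3
  subject to:
    y1 + 4y3 >= 2
    y2 + 4y3 >= 2
    y1, y2, y3 >= 0

Solving the primal: x* = (3.25, 0).
  primal value c^T x* = 6.5.
Solving the dual: y* = (0, 0, 0.5).
  dual value b^T y* = 6.5.
Strong duality: c^T x* = b^T y*. Confirmed.

6.5


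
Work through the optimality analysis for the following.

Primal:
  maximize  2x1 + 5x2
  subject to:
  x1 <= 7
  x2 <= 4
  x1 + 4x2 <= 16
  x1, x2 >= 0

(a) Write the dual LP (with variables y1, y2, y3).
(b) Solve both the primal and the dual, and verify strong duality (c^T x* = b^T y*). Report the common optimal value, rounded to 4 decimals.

The standard primal-dual pair for 'max c^T x s.t. A x <= b, x >= 0' is:
  Dual:  min b^T y  s.t.  A^T y >= c,  y >= 0.

So the dual LP is:
  minimize  7y1 + 4y2 + 16y3
  subject to:
    y1 + y3 >= 2
    y2 + 4y3 >= 5
    y1, y2, y3 >= 0

Solving the primal: x* = (7, 2.25).
  primal value c^T x* = 25.25.
Solving the dual: y* = (0.75, 0, 1.25).
  dual value b^T y* = 25.25.
Strong duality: c^T x* = b^T y*. Confirmed.

25.25


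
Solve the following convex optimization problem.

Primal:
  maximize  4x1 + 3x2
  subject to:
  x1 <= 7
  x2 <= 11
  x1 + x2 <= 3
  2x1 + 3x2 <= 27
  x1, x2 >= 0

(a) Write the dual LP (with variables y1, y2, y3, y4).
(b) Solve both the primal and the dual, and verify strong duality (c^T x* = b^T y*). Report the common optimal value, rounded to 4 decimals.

The standard primal-dual pair for 'max c^T x s.t. A x <= b, x >= 0' is:
  Dual:  min b^T y  s.t.  A^T y >= c,  y >= 0.

So the dual LP is:
  minimize  7y1 + 11y2 + 3y3 + 27y4
  subject to:
    y1 + y3 + 2y4 >= 4
    y2 + y3 + 3y4 >= 3
    y1, y2, y3, y4 >= 0

Solving the primal: x* = (3, 0).
  primal value c^T x* = 12.
Solving the dual: y* = (0, 0, 4, 0).
  dual value b^T y* = 12.
Strong duality: c^T x* = b^T y*. Confirmed.

12


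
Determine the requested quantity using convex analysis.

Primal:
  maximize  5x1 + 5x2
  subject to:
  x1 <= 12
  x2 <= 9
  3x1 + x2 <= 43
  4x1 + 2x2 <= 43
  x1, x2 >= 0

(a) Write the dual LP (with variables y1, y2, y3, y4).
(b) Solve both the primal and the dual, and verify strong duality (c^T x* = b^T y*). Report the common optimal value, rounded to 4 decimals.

The standard primal-dual pair for 'max c^T x s.t. A x <= b, x >= 0' is:
  Dual:  min b^T y  s.t.  A^T y >= c,  y >= 0.

So the dual LP is:
  minimize  12y1 + 9y2 + 43y3 + 43y4
  subject to:
    y1 + 3y3 + 4y4 >= 5
    y2 + y3 + 2y4 >= 5
    y1, y2, y3, y4 >= 0

Solving the primal: x* = (6.25, 9).
  primal value c^T x* = 76.25.
Solving the dual: y* = (0, 2.5, 0, 1.25).
  dual value b^T y* = 76.25.
Strong duality: c^T x* = b^T y*. Confirmed.

76.25


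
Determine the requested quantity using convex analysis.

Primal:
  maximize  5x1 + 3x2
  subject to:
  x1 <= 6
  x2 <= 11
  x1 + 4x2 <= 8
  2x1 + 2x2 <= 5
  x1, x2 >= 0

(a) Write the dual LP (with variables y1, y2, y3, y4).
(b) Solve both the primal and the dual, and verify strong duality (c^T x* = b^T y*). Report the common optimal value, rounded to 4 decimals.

The standard primal-dual pair for 'max c^T x s.t. A x <= b, x >= 0' is:
  Dual:  min b^T y  s.t.  A^T y >= c,  y >= 0.

So the dual LP is:
  minimize  6y1 + 11y2 + 8y3 + 5y4
  subject to:
    y1 + y3 + 2y4 >= 5
    y2 + 4y3 + 2y4 >= 3
    y1, y2, y3, y4 >= 0

Solving the primal: x* = (2.5, 0).
  primal value c^T x* = 12.5.
Solving the dual: y* = (0, 0, 0, 2.5).
  dual value b^T y* = 12.5.
Strong duality: c^T x* = b^T y*. Confirmed.

12.5


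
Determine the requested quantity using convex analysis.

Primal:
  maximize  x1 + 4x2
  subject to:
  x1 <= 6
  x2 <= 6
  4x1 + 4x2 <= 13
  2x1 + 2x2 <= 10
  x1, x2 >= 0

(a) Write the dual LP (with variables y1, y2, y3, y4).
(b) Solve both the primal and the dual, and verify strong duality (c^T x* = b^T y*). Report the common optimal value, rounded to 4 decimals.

The standard primal-dual pair for 'max c^T x s.t. A x <= b, x >= 0' is:
  Dual:  min b^T y  s.t.  A^T y >= c,  y >= 0.

So the dual LP is:
  minimize  6y1 + 6y2 + 13y3 + 10y4
  subject to:
    y1 + 4y3 + 2y4 >= 1
    y2 + 4y3 + 2y4 >= 4
    y1, y2, y3, y4 >= 0

Solving the primal: x* = (0, 3.25).
  primal value c^T x* = 13.
Solving the dual: y* = (0, 0, 1, 0).
  dual value b^T y* = 13.
Strong duality: c^T x* = b^T y*. Confirmed.

13


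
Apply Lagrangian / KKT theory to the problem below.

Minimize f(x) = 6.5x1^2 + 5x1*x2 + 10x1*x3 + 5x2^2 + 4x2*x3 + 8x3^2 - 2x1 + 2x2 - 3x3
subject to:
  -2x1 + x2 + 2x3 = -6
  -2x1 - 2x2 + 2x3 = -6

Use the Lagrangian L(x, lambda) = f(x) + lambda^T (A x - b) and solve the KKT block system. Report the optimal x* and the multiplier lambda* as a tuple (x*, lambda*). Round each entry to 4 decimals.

Form the Lagrangian:
  L(x, lambda) = (1/2) x^T Q x + c^T x + lambda^T (A x - b)
Stationarity (grad_x L = 0): Q x + c + A^T lambda = 0.
Primal feasibility: A x = b.

This gives the KKT block system:
  [ Q   A^T ] [ x     ]   [-c ]
  [ A    0  ] [ lambda ] = [ b ]

Solving the linear system:
  x*      = (1.6939, 0, -1.3061)
  lambda* = (0.5714, 2.9082)
  f(x*)   = 10.7041

x* = (1.6939, 0, -1.3061), lambda* = (0.5714, 2.9082)


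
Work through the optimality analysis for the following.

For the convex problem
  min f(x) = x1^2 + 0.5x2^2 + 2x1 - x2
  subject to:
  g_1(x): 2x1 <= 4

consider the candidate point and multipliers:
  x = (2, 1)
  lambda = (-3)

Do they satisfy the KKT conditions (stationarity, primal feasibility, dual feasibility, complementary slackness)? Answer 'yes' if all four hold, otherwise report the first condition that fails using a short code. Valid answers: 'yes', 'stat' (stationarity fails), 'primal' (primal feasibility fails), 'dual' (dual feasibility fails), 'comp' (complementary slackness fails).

Gradient of f: grad f(x) = Q x + c = (6, 0)
Constraint values g_i(x) = a_i^T x - b_i:
  g_1((2, 1)) = 0
Stationarity residual: grad f(x) + sum_i lambda_i a_i = (0, 0)
  -> stationarity OK
Primal feasibility (all g_i <= 0): OK
Dual feasibility (all lambda_i >= 0): FAILS
Complementary slackness (lambda_i * g_i(x) = 0 for all i): OK

Verdict: the first failing condition is dual_feasibility -> dual.

dual


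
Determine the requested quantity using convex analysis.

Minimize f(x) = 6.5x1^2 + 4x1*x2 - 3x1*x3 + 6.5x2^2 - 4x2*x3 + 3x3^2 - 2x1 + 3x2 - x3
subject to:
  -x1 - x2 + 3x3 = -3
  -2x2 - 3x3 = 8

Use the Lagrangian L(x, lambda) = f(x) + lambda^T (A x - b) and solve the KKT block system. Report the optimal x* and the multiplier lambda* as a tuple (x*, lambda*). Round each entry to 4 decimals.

Form the Lagrangian:
  L(x, lambda) = (1/2) x^T Q x + c^T x + lambda^T (A x - b)
Stationarity (grad_x L = 0): Q x + c + A^T lambda = 0.
Primal feasibility: A x = b.

This gives the KKT block system:
  [ Q   A^T ] [ x     ]   [-c ]
  [ A    0  ] [ lambda ] = [ b ]

Solving the linear system:
  x*      = (0.0588, -1.6863, -1.5425)
  lambda* = (-3.3529, -4.5817)
  f(x*)   = 11.4804

x* = (0.0588, -1.6863, -1.5425), lambda* = (-3.3529, -4.5817)


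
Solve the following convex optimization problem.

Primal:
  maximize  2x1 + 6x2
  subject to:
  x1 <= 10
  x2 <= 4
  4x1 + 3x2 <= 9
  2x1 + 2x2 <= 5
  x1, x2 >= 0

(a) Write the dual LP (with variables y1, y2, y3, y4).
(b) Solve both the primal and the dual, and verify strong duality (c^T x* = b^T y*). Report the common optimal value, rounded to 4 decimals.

The standard primal-dual pair for 'max c^T x s.t. A x <= b, x >= 0' is:
  Dual:  min b^T y  s.t.  A^T y >= c,  y >= 0.

So the dual LP is:
  minimize  10y1 + 4y2 + 9y3 + 5y4
  subject to:
    y1 + 4y3 + 2y4 >= 2
    y2 + 3y3 + 2y4 >= 6
    y1, y2, y3, y4 >= 0

Solving the primal: x* = (0, 2.5).
  primal value c^T x* = 15.
Solving the dual: y* = (0, 0, 0, 3).
  dual value b^T y* = 15.
Strong duality: c^T x* = b^T y*. Confirmed.

15


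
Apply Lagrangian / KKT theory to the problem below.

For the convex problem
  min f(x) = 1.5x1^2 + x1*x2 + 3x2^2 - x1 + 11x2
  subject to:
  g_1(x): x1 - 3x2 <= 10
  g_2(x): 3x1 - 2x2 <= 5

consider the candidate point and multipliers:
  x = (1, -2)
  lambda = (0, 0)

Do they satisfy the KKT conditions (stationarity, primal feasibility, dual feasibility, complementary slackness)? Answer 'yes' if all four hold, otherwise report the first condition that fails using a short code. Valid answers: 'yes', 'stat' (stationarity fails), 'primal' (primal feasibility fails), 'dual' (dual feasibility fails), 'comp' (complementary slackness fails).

Gradient of f: grad f(x) = Q x + c = (0, 0)
Constraint values g_i(x) = a_i^T x - b_i:
  g_1((1, -2)) = -3
  g_2((1, -2)) = 2
Stationarity residual: grad f(x) + sum_i lambda_i a_i = (0, 0)
  -> stationarity OK
Primal feasibility (all g_i <= 0): FAILS
Dual feasibility (all lambda_i >= 0): OK
Complementary slackness (lambda_i * g_i(x) = 0 for all i): OK

Verdict: the first failing condition is primal_feasibility -> primal.

primal


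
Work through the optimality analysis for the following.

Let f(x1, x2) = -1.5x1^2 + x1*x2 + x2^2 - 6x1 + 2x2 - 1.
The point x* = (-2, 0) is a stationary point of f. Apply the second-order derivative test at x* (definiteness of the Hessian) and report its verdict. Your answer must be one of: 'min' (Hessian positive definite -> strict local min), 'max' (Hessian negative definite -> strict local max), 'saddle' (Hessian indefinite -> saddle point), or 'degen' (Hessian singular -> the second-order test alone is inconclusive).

Compute the Hessian H = grad^2 f:
  H = [[-3, 1], [1, 2]]
Verify stationarity: grad f(x*) = H x* + g = (0, 0).
Eigenvalues of H: -3.1926, 2.1926.
Eigenvalues have mixed signs, so H is indefinite -> x* is a saddle point.

saddle


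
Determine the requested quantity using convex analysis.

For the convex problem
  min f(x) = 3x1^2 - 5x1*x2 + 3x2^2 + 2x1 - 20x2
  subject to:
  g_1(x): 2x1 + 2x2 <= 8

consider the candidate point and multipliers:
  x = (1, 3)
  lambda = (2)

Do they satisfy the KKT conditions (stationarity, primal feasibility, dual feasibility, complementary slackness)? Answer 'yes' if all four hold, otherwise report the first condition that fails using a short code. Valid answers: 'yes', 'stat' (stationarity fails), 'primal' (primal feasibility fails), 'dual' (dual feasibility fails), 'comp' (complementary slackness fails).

Gradient of f: grad f(x) = Q x + c = (-7, -7)
Constraint values g_i(x) = a_i^T x - b_i:
  g_1((1, 3)) = 0
Stationarity residual: grad f(x) + sum_i lambda_i a_i = (-3, -3)
  -> stationarity FAILS
Primal feasibility (all g_i <= 0): OK
Dual feasibility (all lambda_i >= 0): OK
Complementary slackness (lambda_i * g_i(x) = 0 for all i): OK

Verdict: the first failing condition is stationarity -> stat.

stat


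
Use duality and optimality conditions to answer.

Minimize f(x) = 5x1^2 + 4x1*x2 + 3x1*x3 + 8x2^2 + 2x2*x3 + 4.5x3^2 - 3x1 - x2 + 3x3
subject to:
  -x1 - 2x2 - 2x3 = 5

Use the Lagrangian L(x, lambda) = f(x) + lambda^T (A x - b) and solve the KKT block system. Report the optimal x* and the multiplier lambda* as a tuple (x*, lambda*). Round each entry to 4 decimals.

Form the Lagrangian:
  L(x, lambda) = (1/2) x^T Q x + c^T x + lambda^T (A x - b)
Stationarity (grad_x L = 0): Q x + c + A^T lambda = 0.
Primal feasibility: A x = b.

This gives the KKT block system:
  [ Q   A^T ] [ x     ]   [-c ]
  [ A    0  ] [ lambda ] = [ b ]

Solving the linear system:
  x*      = (0.4397, -0.7371, -1.9828)
  lambda* = (-7.5)
  f(x*)   = 15.4849

x* = (0.4397, -0.7371, -1.9828), lambda* = (-7.5)


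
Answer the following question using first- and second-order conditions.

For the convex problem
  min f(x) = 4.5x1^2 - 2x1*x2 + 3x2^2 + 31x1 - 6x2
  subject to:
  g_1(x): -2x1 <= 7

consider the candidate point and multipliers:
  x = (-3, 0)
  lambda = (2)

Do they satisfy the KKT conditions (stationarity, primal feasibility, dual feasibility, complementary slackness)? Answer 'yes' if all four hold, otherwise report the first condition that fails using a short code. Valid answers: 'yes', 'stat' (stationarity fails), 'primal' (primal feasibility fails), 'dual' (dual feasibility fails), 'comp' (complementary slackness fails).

Gradient of f: grad f(x) = Q x + c = (4, 0)
Constraint values g_i(x) = a_i^T x - b_i:
  g_1((-3, 0)) = -1
Stationarity residual: grad f(x) + sum_i lambda_i a_i = (0, 0)
  -> stationarity OK
Primal feasibility (all g_i <= 0): OK
Dual feasibility (all lambda_i >= 0): OK
Complementary slackness (lambda_i * g_i(x) = 0 for all i): FAILS

Verdict: the first failing condition is complementary_slackness -> comp.

comp


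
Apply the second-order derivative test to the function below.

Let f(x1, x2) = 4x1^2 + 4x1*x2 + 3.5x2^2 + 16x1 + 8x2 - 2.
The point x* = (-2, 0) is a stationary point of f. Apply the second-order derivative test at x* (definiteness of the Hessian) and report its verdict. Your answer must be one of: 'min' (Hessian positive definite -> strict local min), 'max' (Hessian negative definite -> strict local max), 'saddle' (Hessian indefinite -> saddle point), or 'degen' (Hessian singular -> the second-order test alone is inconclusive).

Compute the Hessian H = grad^2 f:
  H = [[8, 4], [4, 7]]
Verify stationarity: grad f(x*) = H x* + g = (0, 0).
Eigenvalues of H: 3.4689, 11.5311.
Both eigenvalues > 0, so H is positive definite -> x* is a strict local min.

min


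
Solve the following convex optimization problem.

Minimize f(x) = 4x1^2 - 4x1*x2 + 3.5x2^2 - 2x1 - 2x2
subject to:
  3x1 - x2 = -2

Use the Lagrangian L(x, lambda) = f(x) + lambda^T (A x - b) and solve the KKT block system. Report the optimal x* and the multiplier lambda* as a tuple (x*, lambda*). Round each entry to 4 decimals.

Form the Lagrangian:
  L(x, lambda) = (1/2) x^T Q x + c^T x + lambda^T (A x - b)
Stationarity (grad_x L = 0): Q x + c + A^T lambda = 0.
Primal feasibility: A x = b.

This gives the KKT block system:
  [ Q   A^T ] [ x     ]   [-c ]
  [ A    0  ] [ lambda ] = [ b ]

Solving the linear system:
  x*      = (-0.5532, 0.3404)
  lambda* = (2.5957)
  f(x*)   = 2.8085

x* = (-0.5532, 0.3404), lambda* = (2.5957)


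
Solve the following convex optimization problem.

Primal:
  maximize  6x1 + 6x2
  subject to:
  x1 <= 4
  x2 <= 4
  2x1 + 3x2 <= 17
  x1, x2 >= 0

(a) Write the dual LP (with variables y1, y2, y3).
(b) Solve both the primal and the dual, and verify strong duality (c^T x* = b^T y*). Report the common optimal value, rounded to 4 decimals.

The standard primal-dual pair for 'max c^T x s.t. A x <= b, x >= 0' is:
  Dual:  min b^T y  s.t.  A^T y >= c,  y >= 0.

So the dual LP is:
  minimize  4y1 + 4y2 + 17y3
  subject to:
    y1 + 2y3 >= 6
    y2 + 3y3 >= 6
    y1, y2, y3 >= 0

Solving the primal: x* = (4, 3).
  primal value c^T x* = 42.
Solving the dual: y* = (2, 0, 2).
  dual value b^T y* = 42.
Strong duality: c^T x* = b^T y*. Confirmed.

42


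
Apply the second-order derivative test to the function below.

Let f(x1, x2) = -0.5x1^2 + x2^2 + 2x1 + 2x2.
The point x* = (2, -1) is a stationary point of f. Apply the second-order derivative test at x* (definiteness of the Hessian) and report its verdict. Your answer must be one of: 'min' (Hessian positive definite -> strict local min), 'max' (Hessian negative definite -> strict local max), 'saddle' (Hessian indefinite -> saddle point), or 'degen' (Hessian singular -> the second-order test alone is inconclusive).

Compute the Hessian H = grad^2 f:
  H = [[-1, 0], [0, 2]]
Verify stationarity: grad f(x*) = H x* + g = (0, 0).
Eigenvalues of H: -1, 2.
Eigenvalues have mixed signs, so H is indefinite -> x* is a saddle point.

saddle


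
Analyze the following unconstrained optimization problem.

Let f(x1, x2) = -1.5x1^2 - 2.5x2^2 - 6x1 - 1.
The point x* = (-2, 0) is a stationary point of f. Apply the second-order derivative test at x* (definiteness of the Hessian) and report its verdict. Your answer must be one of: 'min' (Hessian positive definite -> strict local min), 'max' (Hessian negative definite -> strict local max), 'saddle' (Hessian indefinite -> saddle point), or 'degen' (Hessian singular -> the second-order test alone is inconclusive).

Compute the Hessian H = grad^2 f:
  H = [[-3, 0], [0, -5]]
Verify stationarity: grad f(x*) = H x* + g = (0, 0).
Eigenvalues of H: -5, -3.
Both eigenvalues < 0, so H is negative definite -> x* is a strict local max.

max


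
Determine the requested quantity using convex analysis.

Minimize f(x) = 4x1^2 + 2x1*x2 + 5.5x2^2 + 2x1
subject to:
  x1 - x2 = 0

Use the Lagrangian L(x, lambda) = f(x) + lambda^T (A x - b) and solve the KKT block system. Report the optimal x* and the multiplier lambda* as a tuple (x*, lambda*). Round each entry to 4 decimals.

Form the Lagrangian:
  L(x, lambda) = (1/2) x^T Q x + c^T x + lambda^T (A x - b)
Stationarity (grad_x L = 0): Q x + c + A^T lambda = 0.
Primal feasibility: A x = b.

This gives the KKT block system:
  [ Q   A^T ] [ x     ]   [-c ]
  [ A    0  ] [ lambda ] = [ b ]

Solving the linear system:
  x*      = (-0.087, -0.087)
  lambda* = (-1.1304)
  f(x*)   = -0.087

x* = (-0.087, -0.087), lambda* = (-1.1304)


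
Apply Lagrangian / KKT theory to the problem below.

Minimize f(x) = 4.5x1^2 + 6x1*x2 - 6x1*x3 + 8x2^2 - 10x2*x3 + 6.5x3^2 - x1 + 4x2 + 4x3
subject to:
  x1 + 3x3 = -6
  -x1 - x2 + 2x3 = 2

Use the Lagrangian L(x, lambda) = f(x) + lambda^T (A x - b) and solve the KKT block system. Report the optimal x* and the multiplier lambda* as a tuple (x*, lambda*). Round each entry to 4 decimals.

Form the Lagrangian:
  L(x, lambda) = (1/2) x^T Q x + c^T x + lambda^T (A x - b)
Stationarity (grad_x L = 0): Q x + c + A^T lambda = 0.
Primal feasibility: A x = b.

This gives the KKT block system:
  [ Q   A^T ] [ x     ]   [-c ]
  [ A    0  ] [ lambda ] = [ b ]

Solving the linear system:
  x*      = (-2.964, -1.06, -1.012)
  lambda* = (7.34, -20.624)
  f(x*)   = 39.982

x* = (-2.964, -1.06, -1.012), lambda* = (7.34, -20.624)


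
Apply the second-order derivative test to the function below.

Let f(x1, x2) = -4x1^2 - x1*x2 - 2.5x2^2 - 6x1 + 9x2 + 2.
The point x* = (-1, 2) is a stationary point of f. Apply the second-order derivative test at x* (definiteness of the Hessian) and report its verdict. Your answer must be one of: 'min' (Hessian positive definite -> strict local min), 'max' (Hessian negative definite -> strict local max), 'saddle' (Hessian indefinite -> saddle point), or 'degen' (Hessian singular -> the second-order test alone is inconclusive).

Compute the Hessian H = grad^2 f:
  H = [[-8, -1], [-1, -5]]
Verify stationarity: grad f(x*) = H x* + g = (0, 0).
Eigenvalues of H: -8.3028, -4.6972.
Both eigenvalues < 0, so H is negative definite -> x* is a strict local max.

max
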